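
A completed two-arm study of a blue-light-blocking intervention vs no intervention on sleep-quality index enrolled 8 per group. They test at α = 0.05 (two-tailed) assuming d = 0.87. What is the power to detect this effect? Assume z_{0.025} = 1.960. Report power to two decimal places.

For two equal groups, power = Φ(d·√(n/2) − z_{α/2}).
d·√(n/2) = 0.87 × √(8/2) = 0.87 × 2.000 = 1.740.
z_β = 1.740 − 1.960 = -0.220.
Power = Φ(-0.220) = 0.413.

power ≈ 0.41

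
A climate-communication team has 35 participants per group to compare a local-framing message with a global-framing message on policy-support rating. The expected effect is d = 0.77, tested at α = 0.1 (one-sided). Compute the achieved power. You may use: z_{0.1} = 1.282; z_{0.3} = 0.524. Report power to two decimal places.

power ≈ 0.97

For two equal groups, power = Φ(d·√(n/2) − z_{α}).
d·√(n/2) = 0.77 × √(35/2) = 0.77 × 4.183 = 3.221.
z_β = 3.221 − 1.282 = 1.939.
Power = Φ(1.939) = 0.974.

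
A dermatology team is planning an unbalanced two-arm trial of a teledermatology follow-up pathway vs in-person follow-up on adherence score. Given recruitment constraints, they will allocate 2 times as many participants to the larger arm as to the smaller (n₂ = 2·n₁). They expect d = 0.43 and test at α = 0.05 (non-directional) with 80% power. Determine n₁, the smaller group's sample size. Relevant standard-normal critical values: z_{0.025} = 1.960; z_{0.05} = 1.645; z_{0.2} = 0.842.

With allocation ratio k = n₂/n₁ = 2, Var(x̄₁−x̄₂) = σ²(1/n₁ + 1/(k·n₁)) = σ²·(k+1)/(k·n₁).
So n₁ = (1 + 1/k)·((z_{α/2} + z_β)/d)² = 1.500 × (2.802/0.43)².
n₁ = 1.500 × 42.46 = 63.7.
Round up: n₁ = 64, giving n₂ = 2 × 64 = 128.

n₁ = 64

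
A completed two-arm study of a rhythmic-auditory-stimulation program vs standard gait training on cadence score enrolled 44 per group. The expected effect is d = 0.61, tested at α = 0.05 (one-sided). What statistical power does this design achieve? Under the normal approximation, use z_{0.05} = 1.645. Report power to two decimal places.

power ≈ 0.89

For two equal groups, power = Φ(d·√(n/2) − z_{α}).
d·√(n/2) = 0.61 × √(44/2) = 0.61 × 4.690 = 2.861.
z_β = 2.861 − 1.645 = 1.216.
Power = Φ(1.216) = 0.888.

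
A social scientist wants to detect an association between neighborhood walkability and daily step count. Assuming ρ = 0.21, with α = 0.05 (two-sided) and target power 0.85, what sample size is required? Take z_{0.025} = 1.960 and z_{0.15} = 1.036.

n = 201

Fisher's z: C = ½·ln((1+r)/(1−r)) = ½·ln(1.5316) = 0.2132.
n = ((z_{α/2} + z_β)/C)² + 3.
(1.960 + 1.036) / 0.2132 = 2.996 / 0.2132 = 14.053.
n = 14.053² + 3 = 197.47 + 3 = 200.5.
Round up.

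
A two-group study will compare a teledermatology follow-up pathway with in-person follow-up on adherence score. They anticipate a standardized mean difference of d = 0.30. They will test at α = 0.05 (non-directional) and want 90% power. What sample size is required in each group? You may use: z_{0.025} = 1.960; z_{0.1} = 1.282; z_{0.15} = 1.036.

For two independent groups with equal n: n = 2·((z_{α/2} + z_β) / d)².
z_{α/2} + z_β = 1.960 + 1.282 = 3.242.
n = 2 × (3.242 / 0.30)² = 2 × 10.807² = 2 × 116.78 = 233.6.
Round up to the next whole participant.

n = 234 per group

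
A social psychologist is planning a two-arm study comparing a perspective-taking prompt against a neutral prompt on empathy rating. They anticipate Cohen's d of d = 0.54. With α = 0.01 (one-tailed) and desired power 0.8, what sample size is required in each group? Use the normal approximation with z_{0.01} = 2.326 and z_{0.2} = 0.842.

n = 69 per group

For two independent groups with equal n: n = 2·((z_{α} + z_β) / d)².
z_{α} + z_β = 2.326 + 0.842 = 3.168.
n = 2 × (3.168 / 0.54)² = 2 × 5.867² = 2 × 34.42 = 68.8.
Round up to the next whole participant.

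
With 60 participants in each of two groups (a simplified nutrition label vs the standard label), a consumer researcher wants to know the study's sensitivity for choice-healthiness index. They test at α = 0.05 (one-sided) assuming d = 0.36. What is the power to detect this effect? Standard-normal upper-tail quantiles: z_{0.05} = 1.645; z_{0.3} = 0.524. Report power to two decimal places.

power ≈ 0.63

For two equal groups, power = Φ(d·√(n/2) − z_{α}).
d·√(n/2) = 0.36 × √(60/2) = 0.36 × 5.477 = 1.972.
z_β = 1.972 − 1.645 = 0.327.
Power = Φ(0.327) = 0.628.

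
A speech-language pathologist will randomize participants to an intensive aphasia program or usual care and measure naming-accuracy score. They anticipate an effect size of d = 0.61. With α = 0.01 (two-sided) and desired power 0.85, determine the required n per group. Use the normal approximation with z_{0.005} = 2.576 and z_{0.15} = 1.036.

For two independent groups with equal n: n = 2·((z_{α/2} + z_β) / d)².
z_{α/2} + z_β = 2.576 + 1.036 = 3.612.
n = 2 × (3.612 / 0.61)² = 2 × 5.921² = 2 × 35.06 = 70.1.
Round up to the next whole participant.

n = 71 per group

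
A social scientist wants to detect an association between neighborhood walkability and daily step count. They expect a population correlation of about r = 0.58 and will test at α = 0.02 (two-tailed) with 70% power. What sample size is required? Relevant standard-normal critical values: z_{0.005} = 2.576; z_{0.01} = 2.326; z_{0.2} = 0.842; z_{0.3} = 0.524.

n = 22

Fisher's z: C = ½·ln((1+r)/(1−r)) = ½·ln(3.7619) = 0.6625.
n = ((z_{α/2} + z_β)/C)² + 3.
(2.326 + 0.524) / 0.6625 = 2.850 / 0.6625 = 4.302.
n = 4.302² + 3 = 18.51 + 3 = 21.5.
Round up.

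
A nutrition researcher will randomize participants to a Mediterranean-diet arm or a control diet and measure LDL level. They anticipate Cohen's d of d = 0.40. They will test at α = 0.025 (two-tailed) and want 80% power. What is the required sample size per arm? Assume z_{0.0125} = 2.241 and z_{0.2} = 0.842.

n = 119 per group

For two independent groups with equal n: n = 2·((z_{α/2} + z_β) / d)².
z_{α/2} + z_β = 2.241 + 0.842 = 3.083.
n = 2 × (3.083 / 0.40)² = 2 × 7.708² = 2 × 59.41 = 118.8.
Round up to the next whole participant.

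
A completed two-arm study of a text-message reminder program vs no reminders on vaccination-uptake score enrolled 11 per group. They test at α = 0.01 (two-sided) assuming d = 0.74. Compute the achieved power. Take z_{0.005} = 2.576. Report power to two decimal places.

For two equal groups, power = Φ(d·√(n/2) − z_{α/2}).
d·√(n/2) = 0.74 × √(11/2) = 0.74 × 2.345 = 1.735.
z_β = 1.735 − 2.576 = -0.841.
Power = Φ(-0.841) = 0.200.

power ≈ 0.20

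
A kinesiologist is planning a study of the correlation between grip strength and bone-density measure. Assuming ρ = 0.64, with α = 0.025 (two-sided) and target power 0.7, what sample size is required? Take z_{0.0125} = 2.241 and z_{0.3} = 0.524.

n = 17

Fisher's z: C = ½·ln((1+r)/(1−r)) = ½·ln(4.5556) = 0.7582.
n = ((z_{α/2} + z_β)/C)² + 3.
(2.241 + 0.524) / 0.7582 = 2.765 / 0.7582 = 3.647.
n = 3.647² + 3 = 13.30 + 3 = 16.3.
Round up.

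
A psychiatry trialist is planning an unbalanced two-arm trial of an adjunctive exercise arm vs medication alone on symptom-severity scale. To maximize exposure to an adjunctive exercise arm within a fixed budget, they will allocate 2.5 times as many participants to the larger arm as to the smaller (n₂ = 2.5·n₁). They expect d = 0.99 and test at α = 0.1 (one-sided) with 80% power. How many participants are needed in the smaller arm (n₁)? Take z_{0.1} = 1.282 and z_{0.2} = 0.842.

n₁ = 7

With allocation ratio k = n₂/n₁ = 2.5, Var(x̄₁−x̄₂) = σ²(1/n₁ + 1/(k·n₁)) = σ²·(k+1)/(k·n₁).
So n₁ = (1 + 1/k)·((z_{α} + z_β)/d)² = 1.400 × (2.124/0.99)².
n₁ = 1.400 × 4.60 = 6.4.
Round up: n₁ = 7, giving n₂ = ⌈2.5 × 7⌉ = ⌈17.5⌉ = 18.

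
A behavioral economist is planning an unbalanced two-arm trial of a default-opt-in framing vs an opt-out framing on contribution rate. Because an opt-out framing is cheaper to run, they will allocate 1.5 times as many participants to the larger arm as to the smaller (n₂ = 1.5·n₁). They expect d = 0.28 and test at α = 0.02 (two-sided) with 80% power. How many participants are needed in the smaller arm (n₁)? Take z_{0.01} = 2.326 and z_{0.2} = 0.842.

n₁ = 214

With allocation ratio k = n₂/n₁ = 1.5, Var(x̄₁−x̄₂) = σ²(1/n₁ + 1/(k·n₁)) = σ²·(k+1)/(k·n₁).
So n₁ = (1 + 1/k)·((z_{α/2} + z_β)/d)² = 1.667 × (3.168/0.28)².
n₁ = 1.667 × 128.01 = 213.4.
Round up: n₁ = 214, giving n₂ = 1.5 × 214 = 321.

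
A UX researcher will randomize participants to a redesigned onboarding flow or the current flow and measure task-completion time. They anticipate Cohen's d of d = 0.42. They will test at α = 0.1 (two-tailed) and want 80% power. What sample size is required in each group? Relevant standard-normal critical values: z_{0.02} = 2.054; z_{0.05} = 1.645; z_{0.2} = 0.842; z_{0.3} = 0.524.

n = 71 per group

For two independent groups with equal n: n = 2·((z_{α/2} + z_β) / d)².
z_{α/2} + z_β = 1.645 + 0.842 = 2.487.
n = 2 × (2.487 / 0.42)² = 2 × 5.921² = 2 × 35.06 = 70.1.
Round up to the next whole participant.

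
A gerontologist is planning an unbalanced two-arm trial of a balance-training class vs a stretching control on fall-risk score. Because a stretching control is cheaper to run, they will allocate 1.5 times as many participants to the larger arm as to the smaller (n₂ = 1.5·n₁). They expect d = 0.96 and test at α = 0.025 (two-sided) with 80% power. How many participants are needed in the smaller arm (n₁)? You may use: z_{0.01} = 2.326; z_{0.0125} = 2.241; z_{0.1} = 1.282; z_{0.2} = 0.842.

With allocation ratio k = n₂/n₁ = 1.5, Var(x̄₁−x̄₂) = σ²(1/n₁ + 1/(k·n₁)) = σ²·(k+1)/(k·n₁).
So n₁ = (1 + 1/k)·((z_{α/2} + z_β)/d)² = 1.667 × (3.083/0.96)².
n₁ = 1.667 × 10.31 = 17.2.
Round up: n₁ = 18, giving n₂ = 1.5 × 18 = 27.

n₁ = 18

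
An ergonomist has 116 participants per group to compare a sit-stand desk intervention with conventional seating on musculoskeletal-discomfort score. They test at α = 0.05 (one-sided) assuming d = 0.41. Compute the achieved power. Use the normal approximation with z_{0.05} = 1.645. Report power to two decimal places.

For two equal groups, power = Φ(d·√(n/2) − z_{α}).
d·√(n/2) = 0.41 × √(116/2) = 0.41 × 7.616 = 3.122.
z_β = 3.122 − 1.645 = 1.477.
Power = Φ(1.477) = 0.930.

power ≈ 0.93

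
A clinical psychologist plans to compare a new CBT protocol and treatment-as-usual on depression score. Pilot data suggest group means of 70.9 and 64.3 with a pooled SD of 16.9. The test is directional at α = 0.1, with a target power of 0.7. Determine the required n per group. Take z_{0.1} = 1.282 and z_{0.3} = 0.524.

n = 43 per group

Cohen's d = |M₁ − M₂| / SD_pooled = |70.9 − 64.3| / 16.9 = 6.6 / 16.9 = 0.391.
For two independent groups with equal n: n = 2·((z_{α} + z_β) / d)².
z_{α} + z_β = 1.282 + 0.524 = 1.806.
n = 2 × (1.806 / 0.391)² = 2 × 4.619² = 2 × 21.33 = 42.7.
Round up to the next whole participant.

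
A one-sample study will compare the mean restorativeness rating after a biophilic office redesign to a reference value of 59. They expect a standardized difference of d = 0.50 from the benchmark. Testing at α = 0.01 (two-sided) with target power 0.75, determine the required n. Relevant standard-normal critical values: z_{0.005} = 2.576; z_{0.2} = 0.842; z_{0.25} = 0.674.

n = 43

For a one-sample test: n = ((z_{α/2} + z_β) / d)².
z_{α/2} + z_β = 2.576 + 0.674 = 3.250.
n = (3.250 / 0.50)² = 6.500² = 42.25.
Round up.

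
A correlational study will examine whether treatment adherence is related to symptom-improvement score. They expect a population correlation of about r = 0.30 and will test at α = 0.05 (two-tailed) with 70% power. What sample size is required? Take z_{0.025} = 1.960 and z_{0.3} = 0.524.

n = 68

Fisher's z: C = ½·ln((1+r)/(1−r)) = ½·ln(1.8571) = 0.3095.
n = ((z_{α/2} + z_β)/C)² + 3.
(1.960 + 0.524) / 0.3095 = 2.484 / 0.3095 = 8.026.
n = 8.026² + 3 = 64.41 + 3 = 67.4.
Round up.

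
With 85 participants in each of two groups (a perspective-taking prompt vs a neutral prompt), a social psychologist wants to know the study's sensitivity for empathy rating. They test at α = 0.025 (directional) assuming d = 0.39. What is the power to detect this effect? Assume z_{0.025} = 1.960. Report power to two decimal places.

power ≈ 0.72

For two equal groups, power = Φ(d·√(n/2) − z_{α}).
d·√(n/2) = 0.39 × √(85/2) = 0.39 × 6.519 = 2.542.
z_β = 2.542 − 1.960 = 0.582.
Power = Φ(0.582) = 0.720.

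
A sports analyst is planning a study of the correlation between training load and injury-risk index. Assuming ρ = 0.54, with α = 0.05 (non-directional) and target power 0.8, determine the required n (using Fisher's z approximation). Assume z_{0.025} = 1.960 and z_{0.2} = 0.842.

Fisher's z: C = ½·ln((1+r)/(1−r)) = ½·ln(3.3478) = 0.6042.
n = ((z_{α/2} + z_β)/C)² + 3.
(1.960 + 0.842) / 0.6042 = 2.802 / 0.6042 = 4.638.
n = 4.638² + 3 = 21.51 + 3 = 24.5.
Round up.

n = 25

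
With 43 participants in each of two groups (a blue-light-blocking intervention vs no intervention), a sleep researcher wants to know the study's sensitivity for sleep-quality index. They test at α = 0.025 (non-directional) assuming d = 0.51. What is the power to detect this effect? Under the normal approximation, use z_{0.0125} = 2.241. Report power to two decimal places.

power ≈ 0.55

For two equal groups, power = Φ(d·√(n/2) − z_{α/2}).
d·√(n/2) = 0.51 × √(43/2) = 0.51 × 4.637 = 2.365.
z_β = 2.365 − 2.241 = 0.124.
Power = Φ(0.124) = 0.549.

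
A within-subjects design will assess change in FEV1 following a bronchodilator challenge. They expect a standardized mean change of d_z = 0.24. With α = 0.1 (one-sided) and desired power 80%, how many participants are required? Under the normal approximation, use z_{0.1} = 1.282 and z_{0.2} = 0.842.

For a paired (one-sample on differences) test: n = ((z_{α} + z_β) / d)².
z_{α} + z_β = 1.282 + 0.842 = 2.124.
n = (2.124 / 0.24)² = 8.850² = 78.32.
Round up.

n = 79 pairs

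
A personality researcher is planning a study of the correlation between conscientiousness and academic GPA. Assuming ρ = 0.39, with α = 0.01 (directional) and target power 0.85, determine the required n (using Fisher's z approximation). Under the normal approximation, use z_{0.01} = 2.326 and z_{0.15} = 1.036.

n = 70

Fisher's z: C = ½·ln((1+r)/(1−r)) = ½·ln(2.2787) = 0.4118.
n = ((z_{α} + z_β)/C)² + 3.
(2.326 + 1.036) / 0.4118 = 3.362 / 0.4118 = 8.164.
n = 8.164² + 3 = 66.65 + 3 = 69.7.
Round up.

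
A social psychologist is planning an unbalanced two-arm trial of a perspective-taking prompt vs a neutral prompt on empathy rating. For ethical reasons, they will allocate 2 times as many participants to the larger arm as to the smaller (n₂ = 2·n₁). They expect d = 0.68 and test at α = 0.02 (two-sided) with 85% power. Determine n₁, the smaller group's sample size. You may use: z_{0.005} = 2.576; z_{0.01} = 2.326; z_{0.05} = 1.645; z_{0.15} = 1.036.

With allocation ratio k = n₂/n₁ = 2, Var(x̄₁−x̄₂) = σ²(1/n₁ + 1/(k·n₁)) = σ²·(k+1)/(k·n₁).
So n₁ = (1 + 1/k)·((z_{α/2} + z_β)/d)² = 1.500 × (3.362/0.68)².
n₁ = 1.500 × 24.44 = 36.7.
Round up: n₁ = 37, giving n₂ = 2 × 37 = 74.

n₁ = 37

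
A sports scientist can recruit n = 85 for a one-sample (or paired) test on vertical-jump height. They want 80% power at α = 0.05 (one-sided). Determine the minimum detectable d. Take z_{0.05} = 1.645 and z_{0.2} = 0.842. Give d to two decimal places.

d_min ≈ 0.27

For a single sample (or paired design) of n = 85: d_min = (z_{α} + z_β)/√n.
z-sum = 1.645 + 0.842 = 2.487.
d_min = 2.487 / √85 = 2.487 / 9.220 = 0.270.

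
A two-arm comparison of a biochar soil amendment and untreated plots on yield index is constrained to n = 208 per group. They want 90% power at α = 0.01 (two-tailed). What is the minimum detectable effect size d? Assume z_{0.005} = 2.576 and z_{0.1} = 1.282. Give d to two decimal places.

For two independent groups of n = 208 each: d_min = (z_{α/2} + z_β)·√(2/n).
z-sum = 2.576 + 1.282 = 3.858.
d_min = 3.858 × √(2/208) = 3.858 × 0.0981 = 0.378.

d_min ≈ 0.38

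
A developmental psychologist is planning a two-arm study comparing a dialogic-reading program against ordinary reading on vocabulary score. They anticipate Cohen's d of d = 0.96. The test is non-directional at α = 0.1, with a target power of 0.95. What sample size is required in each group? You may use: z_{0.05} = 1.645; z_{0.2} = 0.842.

n = 24 per group

For two independent groups with equal n: n = 2·((z_{α/2} + z_β) / d)².
z_{α/2} + z_β = 1.645 + 1.645 = 3.290.
n = 2 × (3.290 / 0.96)² = 2 × 3.427² = 2 × 11.74 = 23.5.
Round up to the next whole participant.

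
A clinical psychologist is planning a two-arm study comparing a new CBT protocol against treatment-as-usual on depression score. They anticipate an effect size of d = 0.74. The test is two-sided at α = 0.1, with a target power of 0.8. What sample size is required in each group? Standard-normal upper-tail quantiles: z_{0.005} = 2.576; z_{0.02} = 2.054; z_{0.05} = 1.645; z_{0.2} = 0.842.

For two independent groups with equal n: n = 2·((z_{α/2} + z_β) / d)².
z_{α/2} + z_β = 1.645 + 0.842 = 2.487.
n = 2 × (2.487 / 0.74)² = 2 × 3.361² = 2 × 11.30 = 22.6.
Round up to the next whole participant.

n = 23 per group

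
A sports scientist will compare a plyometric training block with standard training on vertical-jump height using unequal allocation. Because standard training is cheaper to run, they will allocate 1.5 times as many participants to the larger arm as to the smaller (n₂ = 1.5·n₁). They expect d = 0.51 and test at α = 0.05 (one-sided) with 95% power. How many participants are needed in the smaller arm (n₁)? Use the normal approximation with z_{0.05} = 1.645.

n₁ = 70

With allocation ratio k = n₂/n₁ = 1.5, Var(x̄₁−x̄₂) = σ²(1/n₁ + 1/(k·n₁)) = σ²·(k+1)/(k·n₁).
So n₁ = (1 + 1/k)·((z_{α} + z_β)/d)² = 1.667 × (3.290/0.51)².
n₁ = 1.667 × 41.62 = 69.4.
Round up: n₁ = 70, giving n₂ = 1.5 × 70 = 105.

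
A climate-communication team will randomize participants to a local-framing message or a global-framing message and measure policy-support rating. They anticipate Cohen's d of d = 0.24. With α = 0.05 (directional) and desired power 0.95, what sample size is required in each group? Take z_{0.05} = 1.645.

For two independent groups with equal n: n = 2·((z_{α} + z_β) / d)².
z_{α} + z_β = 1.645 + 1.645 = 3.290.
n = 2 × (3.290 / 0.24)² = 2 × 13.708² = 2 × 187.92 = 375.8.
Round up to the next whole participant.

n = 376 per group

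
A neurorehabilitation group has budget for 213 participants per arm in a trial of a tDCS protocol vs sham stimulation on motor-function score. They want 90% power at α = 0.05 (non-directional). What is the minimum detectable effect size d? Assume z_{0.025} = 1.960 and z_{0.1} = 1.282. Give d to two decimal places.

d_min ≈ 0.31

For two independent groups of n = 213 each: d_min = (z_{α/2} + z_β)·√(2/n).
z-sum = 1.960 + 1.282 = 3.242.
d_min = 3.242 × √(2/213) = 3.242 × 0.0969 = 0.314.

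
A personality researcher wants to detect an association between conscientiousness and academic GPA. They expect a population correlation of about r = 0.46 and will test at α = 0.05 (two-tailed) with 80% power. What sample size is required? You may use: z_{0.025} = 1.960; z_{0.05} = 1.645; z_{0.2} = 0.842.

n = 35

Fisher's z: C = ½·ln((1+r)/(1−r)) = ½·ln(2.7037) = 0.4973.
n = ((z_{α/2} + z_β)/C)² + 3.
(1.960 + 0.842) / 0.4973 = 2.802 / 0.4973 = 5.634.
n = 5.634² + 3 = 31.75 + 3 = 34.7.
Round up.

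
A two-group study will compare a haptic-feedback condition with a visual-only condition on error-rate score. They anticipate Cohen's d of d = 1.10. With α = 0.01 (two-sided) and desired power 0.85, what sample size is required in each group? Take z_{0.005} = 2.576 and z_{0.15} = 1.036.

n = 22 per group

For two independent groups with equal n: n = 2·((z_{α/2} + z_β) / d)².
z_{α/2} + z_β = 2.576 + 1.036 = 3.612.
n = 2 × (3.612 / 1.10)² = 2 × 3.284² = 2 × 10.78 = 21.6.
Round up to the next whole participant.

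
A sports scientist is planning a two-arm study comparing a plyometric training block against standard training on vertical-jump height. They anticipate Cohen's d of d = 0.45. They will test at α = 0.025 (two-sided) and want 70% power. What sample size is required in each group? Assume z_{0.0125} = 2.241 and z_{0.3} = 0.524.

For two independent groups with equal n: n = 2·((z_{α/2} + z_β) / d)².
z_{α/2} + z_β = 2.241 + 0.524 = 2.765.
n = 2 × (2.765 / 0.45)² = 2 × 6.144² = 2 × 37.75 = 75.5.
Round up to the next whole participant.

n = 76 per group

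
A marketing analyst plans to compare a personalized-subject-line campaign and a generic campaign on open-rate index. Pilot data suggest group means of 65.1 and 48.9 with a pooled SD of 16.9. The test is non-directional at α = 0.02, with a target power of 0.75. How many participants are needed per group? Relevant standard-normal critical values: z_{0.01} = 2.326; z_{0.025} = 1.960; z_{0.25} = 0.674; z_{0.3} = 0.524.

n = 20 per group

Cohen's d = |M₁ − M₂| / SD_pooled = |65.1 − 48.9| / 16.9 = 16.2 / 16.9 = 0.959.
For two independent groups with equal n: n = 2·((z_{α/2} + z_β) / d)².
z_{α/2} + z_β = 2.326 + 0.674 = 3.000.
n = 2 × (3.000 / 0.959)² = 2 × 3.128² = 2 × 9.79 = 19.6.
Round up to the next whole participant.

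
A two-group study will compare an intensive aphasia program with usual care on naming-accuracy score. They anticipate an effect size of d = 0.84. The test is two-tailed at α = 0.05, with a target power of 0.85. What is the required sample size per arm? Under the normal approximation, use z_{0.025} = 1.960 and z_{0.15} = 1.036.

For two independent groups with equal n: n = 2·((z_{α/2} + z_β) / d)².
z_{α/2} + z_β = 1.960 + 1.036 = 2.996.
n = 2 × (2.996 / 0.84)² = 2 × 3.567² = 2 × 12.72 = 25.4.
Round up to the next whole participant.

n = 26 per group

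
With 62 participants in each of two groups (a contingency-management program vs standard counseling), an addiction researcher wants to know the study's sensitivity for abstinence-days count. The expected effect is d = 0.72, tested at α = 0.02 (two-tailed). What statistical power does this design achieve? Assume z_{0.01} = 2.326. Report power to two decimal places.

For two equal groups, power = Φ(d·√(n/2) − z_{α/2}).
d·√(n/2) = 0.72 × √(62/2) = 0.72 × 5.568 = 4.009.
z_β = 4.009 − 2.326 = 1.683.
Power = Φ(1.683) = 0.954.

power ≈ 0.95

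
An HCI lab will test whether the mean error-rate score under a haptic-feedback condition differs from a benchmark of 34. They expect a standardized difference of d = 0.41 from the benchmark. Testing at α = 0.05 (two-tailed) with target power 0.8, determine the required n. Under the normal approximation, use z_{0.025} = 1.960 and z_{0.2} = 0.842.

For a one-sample test: n = ((z_{α/2} + z_β) / d)².
z_{α/2} + z_β = 1.960 + 0.842 = 2.802.
n = (2.802 / 0.41)² = 6.834² = 46.71.
Round up.

n = 47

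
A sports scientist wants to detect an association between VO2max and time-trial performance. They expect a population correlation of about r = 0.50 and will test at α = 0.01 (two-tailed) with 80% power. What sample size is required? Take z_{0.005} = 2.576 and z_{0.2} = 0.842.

Fisher's z: C = ½·ln((1+r)/(1−r)) = ½·ln(3.0000) = 0.5493.
n = ((z_{α/2} + z_β)/C)² + 3.
(2.576 + 0.842) / 0.5493 = 3.418 / 0.5493 = 6.222.
n = 6.222² + 3 = 38.72 + 3 = 41.7.
Round up.

n = 42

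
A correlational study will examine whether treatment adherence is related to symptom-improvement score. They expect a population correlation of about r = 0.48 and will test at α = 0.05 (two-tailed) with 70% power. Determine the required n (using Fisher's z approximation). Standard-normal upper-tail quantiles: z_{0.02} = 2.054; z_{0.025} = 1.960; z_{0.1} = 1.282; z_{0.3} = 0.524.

n = 26

Fisher's z: C = ½·ln((1+r)/(1−r)) = ½·ln(2.8462) = 0.5230.
n = ((z_{α/2} + z_β)/C)² + 3.
(1.960 + 0.524) / 0.5230 = 2.484 / 0.5230 = 4.750.
n = 4.750² + 3 = 22.56 + 3 = 25.6.
Round up.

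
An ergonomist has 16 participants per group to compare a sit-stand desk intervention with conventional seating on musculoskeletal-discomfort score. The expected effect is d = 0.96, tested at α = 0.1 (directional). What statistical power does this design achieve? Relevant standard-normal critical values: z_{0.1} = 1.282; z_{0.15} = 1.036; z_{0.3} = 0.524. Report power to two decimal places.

power ≈ 0.92

For two equal groups, power = Φ(d·√(n/2) − z_{α}).
d·√(n/2) = 0.96 × √(16/2) = 0.96 × 2.828 = 2.715.
z_β = 2.715 − 1.282 = 1.433.
Power = Φ(1.433) = 0.924.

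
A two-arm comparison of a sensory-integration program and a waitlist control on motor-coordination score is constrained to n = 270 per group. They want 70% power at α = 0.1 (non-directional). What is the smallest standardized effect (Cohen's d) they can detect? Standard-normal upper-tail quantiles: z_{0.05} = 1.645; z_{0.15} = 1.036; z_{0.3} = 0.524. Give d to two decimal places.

d_min ≈ 0.19

For two independent groups of n = 270 each: d_min = (z_{α/2} + z_β)·√(2/n).
z-sum = 1.645 + 0.524 = 2.169.
d_min = 2.169 × √(2/270) = 2.169 × 0.0861 = 0.187.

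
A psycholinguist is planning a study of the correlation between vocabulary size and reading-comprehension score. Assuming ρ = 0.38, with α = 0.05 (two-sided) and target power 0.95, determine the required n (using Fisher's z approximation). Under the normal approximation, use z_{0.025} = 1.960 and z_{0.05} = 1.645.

n = 85

Fisher's z: C = ½·ln((1+r)/(1−r)) = ½·ln(2.2258) = 0.4001.
n = ((z_{α/2} + z_β)/C)² + 3.
(1.960 + 1.645) / 0.4001 = 3.605 / 0.4001 = 9.010.
n = 9.010² + 3 = 81.18 + 3 = 84.2.
Round up.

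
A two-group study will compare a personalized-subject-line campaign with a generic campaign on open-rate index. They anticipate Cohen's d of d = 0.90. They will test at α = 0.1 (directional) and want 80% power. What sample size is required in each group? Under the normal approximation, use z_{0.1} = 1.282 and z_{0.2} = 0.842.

For two independent groups with equal n: n = 2·((z_{α} + z_β) / d)².
z_{α} + z_β = 1.282 + 0.842 = 2.124.
n = 2 × (2.124 / 0.90)² = 2 × 2.360² = 2 × 5.57 = 11.1.
Round up to the next whole participant.

n = 12 per group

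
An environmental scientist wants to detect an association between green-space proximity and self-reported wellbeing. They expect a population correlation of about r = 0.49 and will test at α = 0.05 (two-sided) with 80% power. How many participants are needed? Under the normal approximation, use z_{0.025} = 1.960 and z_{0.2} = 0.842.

Fisher's z: C = ½·ln((1+r)/(1−r)) = ½·ln(2.9216) = 0.5361.
n = ((z_{α/2} + z_β)/C)² + 3.
(1.960 + 0.842) / 0.5361 = 2.802 / 0.5361 = 5.227.
n = 5.227² + 3 = 27.32 + 3 = 30.3.
Round up.

n = 31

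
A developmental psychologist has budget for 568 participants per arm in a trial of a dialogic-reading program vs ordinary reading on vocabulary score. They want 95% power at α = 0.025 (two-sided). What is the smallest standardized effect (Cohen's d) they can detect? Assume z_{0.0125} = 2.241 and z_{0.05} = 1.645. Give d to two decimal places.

For two independent groups of n = 568 each: d_min = (z_{α/2} + z_β)·√(2/n).
z-sum = 2.241 + 1.645 = 3.886.
d_min = 3.886 × √(2/568) = 3.886 × 0.0593 = 0.231.

d_min ≈ 0.23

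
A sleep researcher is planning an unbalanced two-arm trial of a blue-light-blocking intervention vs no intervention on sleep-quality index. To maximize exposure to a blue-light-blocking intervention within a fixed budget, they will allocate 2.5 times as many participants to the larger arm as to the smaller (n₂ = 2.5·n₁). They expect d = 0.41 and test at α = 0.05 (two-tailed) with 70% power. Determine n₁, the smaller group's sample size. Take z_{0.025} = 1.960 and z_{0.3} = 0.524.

n₁ = 52

With allocation ratio k = n₂/n₁ = 2.5, Var(x̄₁−x̄₂) = σ²(1/n₁ + 1/(k·n₁)) = σ²·(k+1)/(k·n₁).
So n₁ = (1 + 1/k)·((z_{α/2} + z_β)/d)² = 1.400 × (2.484/0.41)².
n₁ = 1.400 × 36.71 = 51.4.
Round up: n₁ = 52, giving n₂ = 2.5 × 52 = 130.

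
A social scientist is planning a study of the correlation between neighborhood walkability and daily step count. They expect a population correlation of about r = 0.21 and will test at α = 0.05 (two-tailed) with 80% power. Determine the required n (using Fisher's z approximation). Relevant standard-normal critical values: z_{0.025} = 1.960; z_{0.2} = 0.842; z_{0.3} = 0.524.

n = 176

Fisher's z: C = ½·ln((1+r)/(1−r)) = ½·ln(1.5316) = 0.2132.
n = ((z_{α/2} + z_β)/C)² + 3.
(1.960 + 0.842) / 0.2132 = 2.802 / 0.2132 = 13.143.
n = 13.143² + 3 = 172.73 + 3 = 175.7.
Round up.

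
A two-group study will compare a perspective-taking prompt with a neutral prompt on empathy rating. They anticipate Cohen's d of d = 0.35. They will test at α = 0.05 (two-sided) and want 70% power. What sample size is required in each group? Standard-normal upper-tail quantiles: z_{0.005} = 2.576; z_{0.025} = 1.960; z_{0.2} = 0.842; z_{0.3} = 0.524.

n = 101 per group

For two independent groups with equal n: n = 2·((z_{α/2} + z_β) / d)².
z_{α/2} + z_β = 1.960 + 0.524 = 2.484.
n = 2 × (2.484 / 0.35)² = 2 × 7.097² = 2 × 50.37 = 100.7.
Round up to the next whole participant.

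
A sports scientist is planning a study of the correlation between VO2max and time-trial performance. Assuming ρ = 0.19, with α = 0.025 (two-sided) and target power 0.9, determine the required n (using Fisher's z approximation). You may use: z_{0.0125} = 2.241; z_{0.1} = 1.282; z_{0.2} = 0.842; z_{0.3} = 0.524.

n = 339

Fisher's z: C = ½·ln((1+r)/(1−r)) = ½·ln(1.4691) = 0.1923.
n = ((z_{α/2} + z_β)/C)² + 3.
(2.241 + 1.282) / 0.1923 = 3.523 / 0.1923 = 18.320.
n = 18.320² + 3 = 335.63 + 3 = 338.6.
Round up.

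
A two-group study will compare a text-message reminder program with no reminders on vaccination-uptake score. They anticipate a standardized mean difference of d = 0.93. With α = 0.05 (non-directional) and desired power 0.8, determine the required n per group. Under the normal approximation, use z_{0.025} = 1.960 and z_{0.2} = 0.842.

n = 19 per group

For two independent groups with equal n: n = 2·((z_{α/2} + z_β) / d)².
z_{α/2} + z_β = 1.960 + 0.842 = 2.802.
n = 2 × (2.802 / 0.93)² = 2 × 3.013² = 2 × 9.08 = 18.2.
Round up to the next whole participant.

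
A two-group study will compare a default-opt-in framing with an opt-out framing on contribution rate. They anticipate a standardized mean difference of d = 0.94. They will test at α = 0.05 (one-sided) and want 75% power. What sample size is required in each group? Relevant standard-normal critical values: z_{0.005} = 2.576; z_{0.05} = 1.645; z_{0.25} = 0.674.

n = 13 per group

For two independent groups with equal n: n = 2·((z_{α} + z_β) / d)².
z_{α} + z_β = 1.645 + 0.674 = 2.319.
n = 2 × (2.319 / 0.94)² = 2 × 2.467² = 2 × 6.09 = 12.2.
Round up to the next whole participant.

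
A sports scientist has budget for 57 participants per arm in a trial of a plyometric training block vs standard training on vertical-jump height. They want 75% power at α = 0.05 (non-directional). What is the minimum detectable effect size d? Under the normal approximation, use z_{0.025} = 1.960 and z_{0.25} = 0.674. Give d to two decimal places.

d_min ≈ 0.49

For two independent groups of n = 57 each: d_min = (z_{α/2} + z_β)·√(2/n).
z-sum = 1.960 + 0.674 = 2.634.
d_min = 2.634 × √(2/57) = 2.634 × 0.1873 = 0.493.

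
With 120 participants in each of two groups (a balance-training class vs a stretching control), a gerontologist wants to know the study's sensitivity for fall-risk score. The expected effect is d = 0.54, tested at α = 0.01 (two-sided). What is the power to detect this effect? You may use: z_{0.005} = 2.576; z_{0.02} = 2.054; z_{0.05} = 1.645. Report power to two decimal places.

power ≈ 0.95

For two equal groups, power = Φ(d·√(n/2) − z_{α/2}).
d·√(n/2) = 0.54 × √(120/2) = 0.54 × 7.746 = 4.183.
z_β = 4.183 − 2.576 = 1.607.
Power = Φ(1.607) = 0.946.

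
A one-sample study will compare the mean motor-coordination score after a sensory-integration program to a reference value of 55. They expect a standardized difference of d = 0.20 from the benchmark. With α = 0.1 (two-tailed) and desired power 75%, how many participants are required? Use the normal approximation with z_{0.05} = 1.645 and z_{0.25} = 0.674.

For a one-sample test: n = ((z_{α/2} + z_β) / d)².
z_{α/2} + z_β = 1.645 + 0.674 = 2.319.
n = (2.319 / 0.20)² = 11.595² = 134.44.
Round up.

n = 135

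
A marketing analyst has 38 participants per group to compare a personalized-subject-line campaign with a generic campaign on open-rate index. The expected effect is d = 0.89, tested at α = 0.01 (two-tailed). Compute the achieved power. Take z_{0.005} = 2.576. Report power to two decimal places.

For two equal groups, power = Φ(d·√(n/2) − z_{α/2}).
d·√(n/2) = 0.89 × √(38/2) = 0.89 × 4.359 = 3.879.
z_β = 3.879 − 2.576 = 1.303.
Power = Φ(1.303) = 0.904.

power ≈ 0.90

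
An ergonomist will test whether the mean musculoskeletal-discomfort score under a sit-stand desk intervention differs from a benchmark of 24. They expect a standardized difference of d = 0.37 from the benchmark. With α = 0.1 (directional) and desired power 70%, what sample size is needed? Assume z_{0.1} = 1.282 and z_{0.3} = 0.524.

For a one-sample test: n = ((z_{α} + z_β) / d)².
z_{α} + z_β = 1.282 + 0.524 = 1.806.
n = (1.806 / 0.37)² = 4.881² = 23.82.
Round up.

n = 24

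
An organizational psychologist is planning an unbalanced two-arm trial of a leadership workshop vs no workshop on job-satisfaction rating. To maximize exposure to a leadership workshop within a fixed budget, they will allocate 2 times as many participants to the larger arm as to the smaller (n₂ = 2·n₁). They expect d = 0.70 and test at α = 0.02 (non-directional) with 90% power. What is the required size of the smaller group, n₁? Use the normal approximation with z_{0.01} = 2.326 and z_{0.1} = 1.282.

n₁ = 40

With allocation ratio k = n₂/n₁ = 2, Var(x̄₁−x̄₂) = σ²(1/n₁ + 1/(k·n₁)) = σ²·(k+1)/(k·n₁).
So n₁ = (1 + 1/k)·((z_{α/2} + z_β)/d)² = 1.500 × (3.608/0.70)².
n₁ = 1.500 × 26.57 = 39.8.
Round up: n₁ = 40, giving n₂ = 2 × 40 = 80.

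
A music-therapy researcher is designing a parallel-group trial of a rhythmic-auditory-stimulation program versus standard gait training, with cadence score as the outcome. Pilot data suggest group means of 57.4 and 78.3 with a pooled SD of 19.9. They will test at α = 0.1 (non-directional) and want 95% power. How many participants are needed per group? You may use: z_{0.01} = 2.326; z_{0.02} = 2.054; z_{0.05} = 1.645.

n = 20 per group

Cohen's d = |M₁ − M₂| / SD_pooled = |57.4 − 78.3| / 19.9 = 20.9 / 19.9 = 1.050.
For two independent groups with equal n: n = 2·((z_{α/2} + z_β) / d)².
z_{α/2} + z_β = 1.645 + 1.645 = 3.290.
n = 2 × (3.290 / 1.050)² = 2 × 3.133² = 2 × 9.82 = 19.6.
Round up to the next whole participant.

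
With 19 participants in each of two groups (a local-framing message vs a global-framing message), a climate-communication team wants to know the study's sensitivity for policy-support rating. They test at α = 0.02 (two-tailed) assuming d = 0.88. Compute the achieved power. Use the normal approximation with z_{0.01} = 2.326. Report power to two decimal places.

For two equal groups, power = Φ(d·√(n/2) − z_{α/2}).
d·√(n/2) = 0.88 × √(19/2) = 0.88 × 3.082 = 2.712.
z_β = 2.712 − 2.326 = 0.386.
Power = Φ(0.386) = 0.650.

power ≈ 0.65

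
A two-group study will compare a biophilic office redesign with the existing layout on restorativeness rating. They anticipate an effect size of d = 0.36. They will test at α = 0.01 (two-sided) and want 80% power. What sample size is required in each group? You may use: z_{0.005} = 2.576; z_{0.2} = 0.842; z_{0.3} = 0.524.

n = 181 per group

For two independent groups with equal n: n = 2·((z_{α/2} + z_β) / d)².
z_{α/2} + z_β = 2.576 + 0.842 = 3.418.
n = 2 × (3.418 / 0.36)² = 2 × 9.494² = 2 × 90.14 = 180.3.
Round up to the next whole participant.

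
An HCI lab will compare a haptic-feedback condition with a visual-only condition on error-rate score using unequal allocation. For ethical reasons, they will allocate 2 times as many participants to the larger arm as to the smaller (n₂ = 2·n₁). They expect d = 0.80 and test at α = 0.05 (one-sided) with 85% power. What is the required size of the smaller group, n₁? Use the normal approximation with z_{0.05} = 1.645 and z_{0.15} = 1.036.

With allocation ratio k = n₂/n₁ = 2, Var(x̄₁−x̄₂) = σ²(1/n₁ + 1/(k·n₁)) = σ²·(k+1)/(k·n₁).
So n₁ = (1 + 1/k)·((z_{α} + z_β)/d)² = 1.500 × (2.681/0.80)².
n₁ = 1.500 × 11.23 = 16.8.
Round up: n₁ = 17, giving n₂ = 2 × 17 = 34.

n₁ = 17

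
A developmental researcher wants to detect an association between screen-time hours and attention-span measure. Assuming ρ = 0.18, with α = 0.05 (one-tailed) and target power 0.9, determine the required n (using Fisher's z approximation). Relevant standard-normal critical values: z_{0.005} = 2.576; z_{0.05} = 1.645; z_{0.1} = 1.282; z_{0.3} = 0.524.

n = 262

Fisher's z: C = ½·ln((1+r)/(1−r)) = ½·ln(1.4390) = 0.1820.
n = ((z_{α} + z_β)/C)² + 3.
(1.645 + 1.282) / 0.1820 = 2.927 / 0.1820 = 16.082.
n = 16.082² + 3 = 258.64 + 3 = 261.6.
Round up.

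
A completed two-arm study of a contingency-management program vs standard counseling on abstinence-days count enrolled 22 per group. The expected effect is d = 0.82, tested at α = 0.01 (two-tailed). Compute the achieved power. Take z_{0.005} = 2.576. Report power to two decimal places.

power ≈ 0.56

For two equal groups, power = Φ(d·√(n/2) − z_{α/2}).
d·√(n/2) = 0.82 × √(22/2) = 0.82 × 3.317 = 2.720.
z_β = 2.720 − 2.576 = 0.144.
Power = Φ(0.144) = 0.557.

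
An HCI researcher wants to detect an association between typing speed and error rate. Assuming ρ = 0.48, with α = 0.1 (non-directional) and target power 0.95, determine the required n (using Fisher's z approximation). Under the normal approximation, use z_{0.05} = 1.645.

Fisher's z: C = ½·ln((1+r)/(1−r)) = ½·ln(2.8462) = 0.5230.
n = ((z_{α/2} + z_β)/C)² + 3.
(1.645 + 1.645) / 0.5230 = 3.290 / 0.5230 = 6.291.
n = 6.291² + 3 = 39.57 + 3 = 42.6.
Round up.

n = 43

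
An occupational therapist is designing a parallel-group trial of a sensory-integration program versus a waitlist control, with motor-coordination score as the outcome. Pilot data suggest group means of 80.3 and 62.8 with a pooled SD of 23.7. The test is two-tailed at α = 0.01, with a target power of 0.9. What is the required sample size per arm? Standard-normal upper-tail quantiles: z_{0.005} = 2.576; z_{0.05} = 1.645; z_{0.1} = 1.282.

Cohen's d = |M₁ − M₂| / SD_pooled = |80.3 − 62.8| / 23.7 = 17.5 / 23.7 = 0.738.
For two independent groups with equal n: n = 2·((z_{α/2} + z_β) / d)².
z_{α/2} + z_β = 2.576 + 1.282 = 3.858.
n = 2 × (3.858 / 0.738)² = 2 × 5.228² = 2 × 27.33 = 54.7.
Round up to the next whole participant.

n = 55 per group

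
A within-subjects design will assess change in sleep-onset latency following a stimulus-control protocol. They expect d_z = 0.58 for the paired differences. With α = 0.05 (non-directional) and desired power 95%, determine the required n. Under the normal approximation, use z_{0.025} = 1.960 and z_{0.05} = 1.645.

n = 39 pairs

For a paired (one-sample on differences) test: n = ((z_{α/2} + z_β) / d)².
z_{α/2} + z_β = 1.960 + 1.645 = 3.605.
n = (3.605 / 0.58)² = 6.216² = 38.63.
Round up.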